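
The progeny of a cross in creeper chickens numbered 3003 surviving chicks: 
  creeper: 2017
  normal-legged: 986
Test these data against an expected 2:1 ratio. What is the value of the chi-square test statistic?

Total ratio parts = 3. Expected numbers out of 3003:
  creeper: 3003 × 2/3 = 2002
  normal-legged: 3003 × 1/3 = 1001
χ² = Σ (O − E)² / E
  creeper: (2017 − 2002)² / 2002 = 0.1124
  normal-legged: (986 − 1001)² / 1001 = 0.2248
χ² = 0.1124 + 0.2248 = 0.3372 ≈ 0.337

0.337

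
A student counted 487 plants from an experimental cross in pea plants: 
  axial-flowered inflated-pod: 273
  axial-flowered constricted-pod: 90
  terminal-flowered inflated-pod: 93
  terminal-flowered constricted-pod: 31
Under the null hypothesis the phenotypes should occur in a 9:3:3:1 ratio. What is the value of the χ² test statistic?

0.064

Expected counts for N = 487 under a 9:3:3:1 ratio (total parts = 16):
  axial-flowered inflated-pod: 487 × 9/16 = 273.9375
  axial-flowered constricted-pod: 487 × 3/16 = 91.3125
  terminal-flowered inflated-pod: 487 × 3/16 = 91.3125
  terminal-flowered constricted-pod: 487 × 1/16 = 30.4375
χ² = Σ (O − E)² / E
  axial-flowered inflated-pod: (273 − 273.9375)² / 273.9375 = 0.0032
  axial-flowered constricted-pod: (90 − 91.3125)² / 91.3125 = 0.0189
  terminal-flowered inflated-pod: (93 − 91.3125)² / 91.3125 = 0.0312
  terminal-flowered constricted-pod: (31 − 30.4375)² / 30.4375 = 0.0104
χ² = 0.0032 + 0.0189 + 0.0312 + 0.0104 = 0.0637 ≈ 0.064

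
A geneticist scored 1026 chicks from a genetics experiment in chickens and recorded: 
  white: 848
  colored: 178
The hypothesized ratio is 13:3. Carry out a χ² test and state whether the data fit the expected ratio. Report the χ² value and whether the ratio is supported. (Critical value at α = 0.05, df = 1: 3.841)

Under the 13:3 hypothesis (Σ ratio = 16, N = 1026):
  white: 1026 × 13/16 = 833.625
  colored: 1026 × 3/16 = 192.375
χ² = Σ (O − E)² / E
  white: (848 − 833.625)² / 833.625 = 0.2479
  colored: (178 − 192.375)² / 192.375 = 1.0742
χ² = 0.2479 + 1.0742 = 1.3221 ≈ 1.322
Degrees of freedom = 2 − 1 = 1; critical value at α = 0.05 is 3.841.
Since 1.322 < 3.841, we fail to reject the null hypothesis — the data are consistent with the 13:3 ratio.

1.322; consistent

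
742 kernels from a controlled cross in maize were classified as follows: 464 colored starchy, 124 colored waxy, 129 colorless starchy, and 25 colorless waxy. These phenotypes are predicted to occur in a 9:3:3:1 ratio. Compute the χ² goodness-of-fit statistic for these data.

17.442

Expected counts for N = 742 under a 9:3:3:1 ratio (total parts = 16):
  colored starchy: 742 × 9/16 = 417.375
  colored waxy: 742 × 3/16 = 139.125
  colorless starchy: 742 × 3/16 = 139.125
  colorless waxy: 742 × 1/16 = 46.375
χ² = Σ (O − E)² / E
  colored starchy: (464 − 417.375)² / 417.375 = 5.2085
  colored waxy: (124 − 139.125)² / 139.125 = 1.6443
  colorless starchy: (129 − 139.125)² / 139.125 = 0.7369
  colorless waxy: (25 − 46.375)² / 46.375 = 9.8521
χ² = 5.2085 + 1.6443 + 0.7369 + 9.8521 = 17.4418 ≈ 17.442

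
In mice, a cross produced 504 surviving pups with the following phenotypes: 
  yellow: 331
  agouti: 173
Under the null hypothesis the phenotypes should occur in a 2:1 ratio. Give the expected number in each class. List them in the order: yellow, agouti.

336, 168

Expected counts for N = 504 under a 2:1 ratio (total parts = 3):
  yellow: 504 × 2/3 = 336
  agouti: 504 × 1/3 = 168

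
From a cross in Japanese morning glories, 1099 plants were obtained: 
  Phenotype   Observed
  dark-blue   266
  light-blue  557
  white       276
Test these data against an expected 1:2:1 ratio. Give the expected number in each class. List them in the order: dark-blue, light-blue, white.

Total ratio parts = 4. Expected numbers out of 1099:
  dark-blue: 1099 × 1/4 = 274.75
  light-blue: 1099 × 2/4 = 549.5
  white: 1099 × 1/4 = 274.75

274.75, 549.5, 274.75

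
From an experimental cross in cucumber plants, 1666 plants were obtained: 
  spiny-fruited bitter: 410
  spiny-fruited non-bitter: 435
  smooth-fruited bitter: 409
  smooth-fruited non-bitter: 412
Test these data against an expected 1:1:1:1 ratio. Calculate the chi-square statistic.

The 1:1:1:1 ratio has 4 parts, so with N = 1666 the expected counts are:
  spiny-fruited bitter: 1666 × 1/4 = 416.5
  spiny-fruited non-bitter: 1666 × 1/4 = 416.5
  smooth-fruited bitter: 1666 × 1/4 = 416.5
  smooth-fruited non-bitter: 1666 × 1/4 = 416.5
χ² = Σ (O − E)² / E
  spiny-fruited bitter: (410 − 416.5)² / 416.5 = 0.1014
  spiny-fruited non-bitter: (435 − 416.5)² / 416.5 = 0.8217
  smooth-fruited bitter: (409 − 416.5)² / 416.5 = 0.1351
  smooth-fruited non-bitter: (412 − 416.5)² / 416.5 = 0.0486
χ² = 0.1014 + 0.8217 + 0.1351 + 0.0486 = 1.1068 ≈ 1.107

1.107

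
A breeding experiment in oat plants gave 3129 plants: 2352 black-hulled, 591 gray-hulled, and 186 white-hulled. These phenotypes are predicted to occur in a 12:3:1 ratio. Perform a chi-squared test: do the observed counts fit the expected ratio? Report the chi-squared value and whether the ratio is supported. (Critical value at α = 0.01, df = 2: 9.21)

0.511; consistent

Under the 12:3:1 hypothesis (Σ ratio = 16, N = 3129):
  black-hulled: 3129 × 12/16 = 2346.75
  gray-hulled: 3129 × 3/16 = 586.6875
  white-hulled: 3129 × 1/16 = 195.5625
χ² = Σ (O − E)² / E
  black-hulled: (2352 − 2346.75)² / 2346.75 = 0.0117
  gray-hulled: (591 − 586.6875)² / 586.6875 = 0.0317
  white-hulled: (186 − 195.5625)² / 195.5625 = 0.4676
χ² = 0.0117 + 0.0317 + 0.4676 = 0.511
Degrees of freedom = 3 − 1 = 2; critical value at α = 0.01 is 9.21.
Since 0.511 < 9.21, we fail to reject the null hypothesis — the data are consistent with the 12:3:1 ratio.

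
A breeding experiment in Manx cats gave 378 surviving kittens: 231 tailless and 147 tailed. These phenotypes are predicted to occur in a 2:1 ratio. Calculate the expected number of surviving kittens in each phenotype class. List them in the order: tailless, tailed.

Under the 2:1 hypothesis (Σ ratio = 3, N = 378):
  tailless: 378 × 2/3 = 252
  tailed: 378 × 1/3 = 126

252, 126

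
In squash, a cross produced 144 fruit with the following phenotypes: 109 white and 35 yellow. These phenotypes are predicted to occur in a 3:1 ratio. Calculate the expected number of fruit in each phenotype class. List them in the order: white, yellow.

108, 36

Under the 3:1 hypothesis (Σ ratio = 4, N = 144):
  white: 144 × 3/4 = 108
  yellow: 144 × 1/4 = 36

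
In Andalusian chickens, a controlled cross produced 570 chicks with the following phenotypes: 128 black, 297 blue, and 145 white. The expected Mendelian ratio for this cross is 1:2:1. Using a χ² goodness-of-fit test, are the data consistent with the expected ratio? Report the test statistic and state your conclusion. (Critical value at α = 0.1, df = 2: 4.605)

2.025; consistent

Total ratio parts = 4. Expected numbers out of 570:
  black: 570 × 1/4 = 142.5
  blue: 570 × 2/4 = 285
  white: 570 × 1/4 = 142.5
χ² = Σ (O − E)² / E
  black: (128 − 142.5)² / 142.5 = 1.4754
  blue: (297 − 285)² / 285 = 0.5053
  white: (145 − 142.5)² / 142.5 = 0.0439
χ² = 1.4754 + 0.5053 + 0.0439 = 2.0246 ≈ 2.025
Degrees of freedom = 3 − 1 = 2; critical value at α = 0.1 is 4.605.
Since 2.025 < 4.605, we fail to reject the null hypothesis — the data are consistent with the 1:2:1 ratio.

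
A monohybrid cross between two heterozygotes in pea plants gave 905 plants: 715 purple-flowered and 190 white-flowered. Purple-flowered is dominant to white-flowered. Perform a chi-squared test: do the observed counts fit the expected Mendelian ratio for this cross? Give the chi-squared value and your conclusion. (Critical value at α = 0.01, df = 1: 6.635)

For a monohybrid cross between heterozygotes with complete dominance, the expected phenotypic ratio is 3:1.
The 3:1 ratio has 4 parts, so with N = 905 the expected counts are:
  purple-flowered: 905 × 3/4 = 678.75
  white-flowered: 905 × 1/4 = 226.25
χ² = Σ (O − E)² / E
  purple-flowered: (715 − 678.75)² / 678.75 = 1.9360
  white-flowered: (190 − 226.25)² / 226.25 = 5.8080
χ² = 1.9360 + 5.8080 = 7.744
Degrees of freedom = 2 − 1 = 1; critical value at α = 0.01 is 6.635.
Since 7.744 > 6.635, we reject the null hypothesis — the data do not fit the 3:1 ratio.

7.744; not consistent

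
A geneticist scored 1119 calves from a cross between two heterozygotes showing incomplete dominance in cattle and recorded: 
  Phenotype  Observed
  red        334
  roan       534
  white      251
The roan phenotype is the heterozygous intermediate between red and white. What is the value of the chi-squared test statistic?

With incomplete dominance, a heterozygote × heterozygote cross gives a 1:2:1 phenotypic ratio.
Under the 1:2:1 hypothesis (Σ ratio = 4, N = 1119):
  red: 1119 × 1/4 = 279.75
  roan: 1119 × 2/4 = 559.5
  white: 1119 × 1/4 = 279.75
χ² = Σ (O − E)² / E
  red: (334 − 279.75)² / 279.75 = 10.5203
  roan: (534 − 559.5)² / 559.5 = 1.1622
  white: (251 − 279.75)² / 279.75 = 2.9546
χ² = 10.5203 + 1.1622 + 2.9546 = 14.6371 ≈ 14.637

14.637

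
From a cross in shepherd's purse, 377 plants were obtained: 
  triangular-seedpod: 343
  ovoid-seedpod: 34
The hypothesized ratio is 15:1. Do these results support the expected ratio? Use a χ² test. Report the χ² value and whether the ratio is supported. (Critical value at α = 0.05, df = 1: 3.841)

4.932; not consistent

Under the 15:1 hypothesis (Σ ratio = 16, N = 377):
  triangular-seedpod: 377 × 15/16 = 353.4375
  ovoid-seedpod: 377 × 1/16 = 23.5625
χ² = Σ (O − E)² / E
  triangular-seedpod: (343 − 353.4375)² / 353.4375 = 0.3082
  ovoid-seedpod: (34 − 23.5625)² / 23.5625 = 4.6235
χ² = 0.3082 + 4.6235 = 4.9317 ≈ 4.932
Degrees of freedom = 2 − 1 = 1; critical value at α = 0.05 is 3.841.
Since 4.932 > 3.841, we reject the null hypothesis — the data do not fit the 15:1 ratio.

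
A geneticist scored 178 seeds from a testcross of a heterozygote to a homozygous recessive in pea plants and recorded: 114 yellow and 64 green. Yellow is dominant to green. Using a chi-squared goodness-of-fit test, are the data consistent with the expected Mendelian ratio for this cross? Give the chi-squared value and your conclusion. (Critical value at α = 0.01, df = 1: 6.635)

A testcross of a heterozygote (Aa × aa) gives a 1:1 phenotypic ratio.
Under the 1:1 hypothesis (Σ ratio = 2, N = 178):
  yellow: 178 × 1/2 = 89
  green: 178 × 1/2 = 89
χ² = Σ (O − E)² / E
  yellow: (114 − 89)² / 89 = 7.0225
  green: (64 − 89)² / 89 = 7.0225
χ² = 7.0225 + 7.0225 = 14.045
Degrees of freedom = 2 − 1 = 1; critical value at α = 0.01 is 6.635.
Since 14.045 > 6.635, we reject the null hypothesis — the data do not fit the 1:1 ratio.

14.045; not consistent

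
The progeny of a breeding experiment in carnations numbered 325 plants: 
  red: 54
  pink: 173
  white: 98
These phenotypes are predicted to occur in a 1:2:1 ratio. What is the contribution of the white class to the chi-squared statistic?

The 1:2:1 ratio has 4 parts, so with N = 325 the expected counts are:
  red: 325 × 1/4 = 81.25
  pink: 325 × 2/4 = 162.5
  white: 325 × 1/4 = 81.25
Contribution of white: (98 − 81.25)² / 81.25 = 3.4531

3.453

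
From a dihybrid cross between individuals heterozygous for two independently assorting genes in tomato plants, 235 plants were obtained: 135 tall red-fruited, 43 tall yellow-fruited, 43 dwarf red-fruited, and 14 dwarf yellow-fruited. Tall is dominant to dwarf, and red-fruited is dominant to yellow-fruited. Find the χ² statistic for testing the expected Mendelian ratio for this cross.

A dihybrid F₂ with independent assortment and complete dominance at both loci gives a 9:3:3:1 phenotypic ratio.
Expected counts for N = 235 under a 9:3:3:1 ratio (total parts = 16):
  tall red-fruited: 235 × 9/16 = 132.1875
  tall yellow-fruited: 235 × 3/16 = 44.0625
  dwarf red-fruited: 235 × 3/16 = 44.0625
  dwarf yellow-fruited: 235 × 1/16 = 14.6875
χ² = Σ (O − E)² / E
  tall red-fruited: (135 − 132.1875)² / 132.1875 = 0.0598
  tall yellow-fruited: (43 − 44.0625)² / 44.0625 = 0.0256
  dwarf red-fruited: (43 − 44.0625)² / 44.0625 = 0.0256
  dwarf yellow-fruited: (14 − 14.6875)² / 14.6875 = 0.0322
χ² = 0.0598 + 0.0256 + 0.0256 + 0.0322 = 0.1432 ≈ 0.143

0.143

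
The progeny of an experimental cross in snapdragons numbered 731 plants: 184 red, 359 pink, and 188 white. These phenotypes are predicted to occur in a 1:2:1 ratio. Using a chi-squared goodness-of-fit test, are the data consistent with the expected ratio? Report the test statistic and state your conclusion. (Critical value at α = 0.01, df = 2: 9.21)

0.275; consistent

Total ratio parts = 4. Expected numbers out of 731:
  red: 731 × 1/4 = 182.75
  pink: 731 × 2/4 = 365.5
  white: 731 × 1/4 = 182.75
χ² = Σ (O − E)² / E
  red: (184 − 182.75)² / 182.75 = 0.0085
  pink: (359 − 365.5)² / 365.5 = 0.1156
  white: (188 − 182.75)² / 182.75 = 0.1508
χ² = 0.0085 + 0.1156 + 0.1508 = 0.2749 ≈ 0.275
Degrees of freedom = 3 − 1 = 2; critical value at α = 0.01 is 9.21.
Since 0.275 < 9.21, we fail to reject the null hypothesis — the data are consistent with the 1:2:1 ratio.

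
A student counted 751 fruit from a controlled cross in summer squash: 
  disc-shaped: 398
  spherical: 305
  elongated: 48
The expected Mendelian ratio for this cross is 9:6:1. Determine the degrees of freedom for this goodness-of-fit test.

A goodness-of-fit test with 3 phenotype classes has df = 3 − 1 = 2.

2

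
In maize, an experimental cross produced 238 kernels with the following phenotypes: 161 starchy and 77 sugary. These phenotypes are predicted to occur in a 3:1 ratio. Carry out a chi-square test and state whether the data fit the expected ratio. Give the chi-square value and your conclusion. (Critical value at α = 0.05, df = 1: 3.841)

Total ratio parts = 4. Expected numbers out of 238:
  starchy: 238 × 3/4 = 178.5
  sugary: 238 × 1/4 = 59.5
χ² = Σ (O − E)² / E
  starchy: (161 − 178.5)² / 178.5 = 1.7157
  sugary: (77 − 59.5)² / 59.5 = 5.1471
χ² = 1.7157 + 5.1471 = 6.8628 ≈ 6.863
Degrees of freedom = 2 − 1 = 1; critical value at α = 0.05 is 3.841.
Since 6.863 > 3.841, we reject the null hypothesis — the data do not fit the 3:1 ratio.

6.863; not consistent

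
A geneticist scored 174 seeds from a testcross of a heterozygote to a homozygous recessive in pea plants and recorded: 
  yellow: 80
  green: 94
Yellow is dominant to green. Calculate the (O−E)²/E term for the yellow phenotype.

0.563

A testcross of a heterozygote (Aa × aa) gives a 1:1 phenotypic ratio.
Expected counts for N = 174 under a 1:1 ratio (total parts = 2):
  yellow: 174 × 1/2 = 87
  green: 174 × 1/2 = 87
Contribution of yellow: (80 − 87)² / 87 = 0.5632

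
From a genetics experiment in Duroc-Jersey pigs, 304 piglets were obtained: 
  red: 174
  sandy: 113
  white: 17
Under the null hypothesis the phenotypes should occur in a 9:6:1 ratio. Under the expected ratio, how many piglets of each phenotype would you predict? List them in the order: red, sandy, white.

Total ratio parts = 16. Expected numbers out of 304:
  red: 304 × 9/16 = 171
  sandy: 304 × 6/16 = 114
  white: 304 × 1/16 = 19

171, 114, 19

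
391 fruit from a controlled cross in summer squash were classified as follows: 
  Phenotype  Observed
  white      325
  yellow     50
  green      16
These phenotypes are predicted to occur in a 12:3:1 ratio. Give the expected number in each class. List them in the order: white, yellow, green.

293.25, 73.3125, 24.4375

Total ratio parts = 16. Expected numbers out of 391:
  white: 391 × 12/16 = 293.25
  yellow: 391 × 3/16 = 73.3125
  green: 391 × 1/16 = 24.4375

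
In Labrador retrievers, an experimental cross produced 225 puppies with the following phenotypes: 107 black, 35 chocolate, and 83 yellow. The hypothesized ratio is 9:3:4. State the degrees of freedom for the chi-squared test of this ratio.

2

A goodness-of-fit test with 3 phenotype classes has df = 3 − 1 = 2.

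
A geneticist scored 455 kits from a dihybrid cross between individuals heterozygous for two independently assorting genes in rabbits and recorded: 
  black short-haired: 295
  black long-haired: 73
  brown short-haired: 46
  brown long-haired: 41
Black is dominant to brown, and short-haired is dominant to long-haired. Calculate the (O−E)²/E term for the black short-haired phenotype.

5.962

A dihybrid F₂ with independent assortment and complete dominance at both loci gives a 9:3:3:1 phenotypic ratio.
Under the 9:3:3:1 hypothesis (Σ ratio = 16, N = 455):
  black short-haired: 455 × 9/16 = 255.9375
  black long-haired: 455 × 3/16 = 85.3125
  brown short-haired: 455 × 3/16 = 85.3125
  brown long-haired: 455 × 1/16 = 28.4375
Contribution of black short-haired: (295 − 255.9375)² / 255.9375 = 5.9619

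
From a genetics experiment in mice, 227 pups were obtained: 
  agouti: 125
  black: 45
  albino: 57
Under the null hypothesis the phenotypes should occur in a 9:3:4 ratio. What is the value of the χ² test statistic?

Under the 9:3:4 hypothesis (Σ ratio = 16, N = 227):
  agouti: 227 × 9/16 = 127.6875
  black: 227 × 3/16 = 42.5625
  albino: 227 × 4/16 = 56.75
χ² = Σ (O − E)² / E
  agouti: (125 − 127.6875)² / 127.6875 = 0.0566
  black: (45 − 42.5625)² / 42.5625 = 0.1396
  albino: (57 − 56.75)² / 56.75 = 0.0011
χ² = 0.0566 + 0.1396 + 0.0011 = 0.1973 ≈ 0.197

0.197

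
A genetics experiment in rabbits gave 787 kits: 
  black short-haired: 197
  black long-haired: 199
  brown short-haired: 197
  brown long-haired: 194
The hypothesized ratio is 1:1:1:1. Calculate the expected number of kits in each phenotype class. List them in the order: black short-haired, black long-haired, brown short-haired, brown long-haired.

196.75, 196.75, 196.75, 196.75

Expected counts for N = 787 under a 1:1:1:1 ratio (total parts = 4):
  black short-haired: 787 × 1/4 = 196.75
  black long-haired: 787 × 1/4 = 196.75
  brown short-haired: 787 × 1/4 = 196.75
  brown long-haired: 787 × 1/4 = 196.75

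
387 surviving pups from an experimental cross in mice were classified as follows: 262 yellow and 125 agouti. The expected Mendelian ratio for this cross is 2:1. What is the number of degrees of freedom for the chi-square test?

1

A goodness-of-fit test with 2 phenotype classes has df = 2 − 1 = 1.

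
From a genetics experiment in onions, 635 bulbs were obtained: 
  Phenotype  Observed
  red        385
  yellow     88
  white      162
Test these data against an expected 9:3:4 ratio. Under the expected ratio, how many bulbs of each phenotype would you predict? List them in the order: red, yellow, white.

Expected counts for N = 635 under a 9:3:4 ratio (total parts = 16):
  red: 635 × 9/16 = 357.1875
  yellow: 635 × 3/16 = 119.0625
  white: 635 × 4/16 = 158.75

357.1875, 119.0625, 158.75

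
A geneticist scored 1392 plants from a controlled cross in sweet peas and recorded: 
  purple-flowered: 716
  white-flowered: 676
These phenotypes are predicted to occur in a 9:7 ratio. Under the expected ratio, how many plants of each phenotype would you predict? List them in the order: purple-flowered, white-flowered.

Total ratio parts = 16. Expected numbers out of 1392:
  purple-flowered: 1392 × 9/16 = 783
  white-flowered: 1392 × 7/16 = 609

783, 609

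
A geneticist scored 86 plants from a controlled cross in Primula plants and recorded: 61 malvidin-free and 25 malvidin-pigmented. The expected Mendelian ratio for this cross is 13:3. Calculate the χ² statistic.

6.012

The 13:3 ratio has 16 parts, so with N = 86 the expected counts are:
  malvidin-free: 86 × 13/16 = 69.875
  malvidin-pigmented: 86 × 3/16 = 16.125
χ² = Σ (O − E)² / E
  malvidin-free: (61 − 69.875)² / 69.875 = 1.1272
  malvidin-pigmented: (25 − 16.125)² / 16.125 = 4.8847
χ² = 1.1272 + 4.8847 = 6.0119 ≈ 6.012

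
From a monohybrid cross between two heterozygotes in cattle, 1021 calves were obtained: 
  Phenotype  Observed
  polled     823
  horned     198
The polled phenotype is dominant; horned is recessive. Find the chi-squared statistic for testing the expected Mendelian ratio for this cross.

17.121

For a monohybrid cross between heterozygotes with complete dominance, the expected phenotypic ratio is 3:1.
The 3:1 ratio has 4 parts, so with N = 1021 the expected counts are:
  polled: 1021 × 3/4 = 765.75
  horned: 1021 × 1/4 = 255.25
χ² = Σ (O − E)² / E
  polled: (823 − 765.75)² / 765.75 = 4.2802
  horned: (198 − 255.25)² / 255.25 = 12.8406
χ² = 4.2802 + 12.8406 = 17.1208 ≈ 17.121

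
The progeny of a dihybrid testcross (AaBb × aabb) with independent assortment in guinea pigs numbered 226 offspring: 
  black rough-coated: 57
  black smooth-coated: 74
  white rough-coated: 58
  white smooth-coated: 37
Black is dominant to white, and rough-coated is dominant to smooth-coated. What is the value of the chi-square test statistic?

12.195

A dihybrid testcross with independent assortment gives a 1:1:1:1 ratio.
Expected counts for N = 226 under a 1:1:1:1 ratio (total parts = 4):
  black rough-coated: 226 × 1/4 = 56.5
  black smooth-coated: 226 × 1/4 = 56.5
  white rough-coated: 226 × 1/4 = 56.5
  white smooth-coated: 226 × 1/4 = 56.5
χ² = Σ (O − E)² / E
  black rough-coated: (57 − 56.5)² / 56.5 = 0.0044
  black smooth-coated: (74 − 56.5)² / 56.5 = 5.4204
  white rough-coated: (58 − 56.5)² / 56.5 = 0.0398
  white smooth-coated: (37 − 56.5)² / 56.5 = 6.7301
χ² = 0.0044 + 5.4204 + 0.0398 + 6.7301 = 12.1947 ≈ 12.195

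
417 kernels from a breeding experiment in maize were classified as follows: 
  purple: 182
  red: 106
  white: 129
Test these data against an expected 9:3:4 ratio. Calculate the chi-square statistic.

27.548

Under the 9:3:4 hypothesis (Σ ratio = 16, N = 417):
  purple: 417 × 9/16 = 234.5625
  red: 417 × 3/16 = 78.1875
  white: 417 × 4/16 = 104.25
χ² = Σ (O − E)² / E
  purple: (182 − 234.5625)² / 234.5625 = 11.7786
  red: (106 − 78.1875)² / 78.1875 = 9.8933
  white: (129 − 104.25)² / 104.25 = 5.8759
χ² = 11.7786 + 9.8933 + 5.8759 = 27.5478 ≈ 27.548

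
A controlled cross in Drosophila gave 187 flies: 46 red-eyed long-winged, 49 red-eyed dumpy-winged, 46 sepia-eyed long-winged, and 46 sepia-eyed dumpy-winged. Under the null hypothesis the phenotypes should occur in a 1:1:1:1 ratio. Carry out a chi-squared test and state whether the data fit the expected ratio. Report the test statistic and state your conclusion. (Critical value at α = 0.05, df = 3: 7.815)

0.144; consistent

Total ratio parts = 4. Expected numbers out of 187:
  red-eyed long-winged: 187 × 1/4 = 46.75
  red-eyed dumpy-winged: 187 × 1/4 = 46.75
  sepia-eyed long-winged: 187 × 1/4 = 46.75
  sepia-eyed dumpy-winged: 187 × 1/4 = 46.75
χ² = Σ (O − E)² / E
  red-eyed long-winged: (46 − 46.75)² / 46.75 = 0.0120
  red-eyed dumpy-winged: (49 − 46.75)² / 46.75 = 0.1083
  sepia-eyed long-winged: (46 − 46.75)² / 46.75 = 0.0120
  sepia-eyed dumpy-winged: (46 − 46.75)² / 46.75 = 0.0120
χ² = 0.0120 + 0.1083 + 0.0120 + 0.0120 = 0.1443 ≈ 0.144
Degrees of freedom = 4 − 1 = 3; critical value at α = 0.05 is 7.815.
Since 0.144 < 7.815, we fail to reject the null hypothesis — the data are consistent with the 1:1:1:1 ratio.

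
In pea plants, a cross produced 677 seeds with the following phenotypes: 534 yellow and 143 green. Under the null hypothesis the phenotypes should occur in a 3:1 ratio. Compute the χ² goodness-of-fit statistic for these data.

5.428

The 3:1 ratio has 4 parts, so with N = 677 the expected counts are:
  yellow: 677 × 3/4 = 507.75
  green: 677 × 1/4 = 169.25
χ² = Σ (O − E)² / E
  yellow: (534 − 507.75)² / 507.75 = 1.3571
  green: (143 − 169.25)² / 169.25 = 4.0713
χ² = 1.3571 + 4.0713 = 5.4284 ≈ 5.428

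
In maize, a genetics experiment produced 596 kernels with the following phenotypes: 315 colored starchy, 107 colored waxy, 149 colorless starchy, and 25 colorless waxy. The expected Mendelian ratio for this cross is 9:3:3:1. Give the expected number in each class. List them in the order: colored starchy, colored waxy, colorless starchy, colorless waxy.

The 9:3:3:1 ratio has 16 parts, so with N = 596 the expected counts are:
  colored starchy: 596 × 9/16 = 335.25
  colored waxy: 596 × 3/16 = 111.75
  colorless starchy: 596 × 3/16 = 111.75
  colorless waxy: 596 × 1/16 = 37.25

335.25, 111.75, 111.75, 37.25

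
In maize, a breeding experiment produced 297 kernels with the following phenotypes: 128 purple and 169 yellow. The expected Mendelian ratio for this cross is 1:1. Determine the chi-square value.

5.660

Expected counts for N = 297 under a 1:1 ratio (total parts = 2):
  purple: 297 × 1/2 = 148.5
  yellow: 297 × 1/2 = 148.5
χ² = Σ (O − E)² / E
  purple: (128 − 148.5)² / 148.5 = 2.8300
  yellow: (169 − 148.5)² / 148.5 = 2.8300
χ² = 2.8300 + 2.8300 = 5.660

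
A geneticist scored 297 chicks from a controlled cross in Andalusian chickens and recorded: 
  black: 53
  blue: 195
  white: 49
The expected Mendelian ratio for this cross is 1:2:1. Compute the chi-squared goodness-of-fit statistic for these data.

29.229

The 1:2:1 ratio has 4 parts, so with N = 297 the expected counts are:
  black: 297 × 1/4 = 74.25
  blue: 297 × 2/4 = 148.5
  white: 297 × 1/4 = 74.25
χ² = Σ (O − E)² / E
  black: (53 − 74.25)² / 74.25 = 6.0816
  blue: (195 − 148.5)² / 148.5 = 14.5606
  white: (49 − 74.25)² / 74.25 = 8.5867
χ² = 6.0816 + 14.5606 + 8.5867 = 29.2289 ≈ 29.229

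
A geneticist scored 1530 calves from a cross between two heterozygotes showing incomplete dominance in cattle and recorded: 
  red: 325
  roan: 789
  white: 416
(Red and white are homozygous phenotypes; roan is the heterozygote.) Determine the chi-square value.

With incomplete dominance, a heterozygote × heterozygote cross gives a 1:2:1 phenotypic ratio.
Total ratio parts = 4. Expected numbers out of 1530:
  red: 1530 × 1/4 = 382.5
  roan: 1530 × 2/4 = 765
  white: 1530 × 1/4 = 382.5
χ² = Σ (O − E)² / E
  red: (325 − 382.5)² / 382.5 = 8.6438
  roan: (789 − 765)² / 765 = 0.7529
  white: (416 − 382.5)² / 382.5 = 2.9340
χ² = 8.6438 + 0.7529 + 2.9340 = 12.3307 ≈ 12.331

12.331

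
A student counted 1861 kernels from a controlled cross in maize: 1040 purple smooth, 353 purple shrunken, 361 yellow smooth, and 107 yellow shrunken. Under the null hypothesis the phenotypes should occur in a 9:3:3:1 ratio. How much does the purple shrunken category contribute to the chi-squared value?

Total ratio parts = 16. Expected numbers out of 1861:
  purple smooth: 1861 × 9/16 = 1046.8125
  purple shrunken: 1861 × 3/16 = 348.9375
  yellow smooth: 1861 × 3/16 = 348.9375
  yellow shrunken: 1861 × 1/16 = 116.3125
Contribution of purple shrunken: (353 − 348.9375)² / 348.9375 = 0.0473

0.047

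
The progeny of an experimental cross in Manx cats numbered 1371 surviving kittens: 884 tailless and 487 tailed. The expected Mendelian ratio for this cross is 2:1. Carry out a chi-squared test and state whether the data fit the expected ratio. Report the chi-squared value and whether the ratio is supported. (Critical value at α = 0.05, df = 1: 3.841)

2.954; consistent

Total ratio parts = 3. Expected numbers out of 1371:
  tailless: 1371 × 2/3 = 914
  tailed: 1371 × 1/3 = 457
χ² = Σ (O − E)² / E
  tailless: (884 − 914)² / 914 = 0.9847
  tailed: (487 − 457)² / 457 = 1.9694
χ² = 0.9847 + 1.9694 = 2.9541 ≈ 2.954
Degrees of freedom = 2 − 1 = 1; critical value at α = 0.05 is 3.841.
Since 2.954 < 3.841, we fail to reject the null hypothesis — the data are consistent with the 2:1 ratio.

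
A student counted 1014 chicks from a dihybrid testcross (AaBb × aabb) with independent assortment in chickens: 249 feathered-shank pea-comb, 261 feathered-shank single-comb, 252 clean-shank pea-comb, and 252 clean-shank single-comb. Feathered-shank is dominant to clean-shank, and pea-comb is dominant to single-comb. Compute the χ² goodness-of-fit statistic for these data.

A dihybrid testcross with independent assortment gives a 1:1:1:1 ratio.
Under the 1:1:1:1 hypothesis (Σ ratio = 4, N = 1014):
  feathered-shank pea-comb: 1014 × 1/4 = 253.5
  feathered-shank single-comb: 1014 × 1/4 = 253.5
  clean-shank pea-comb: 1014 × 1/4 = 253.5
  clean-shank single-comb: 1014 × 1/4 = 253.5
χ² = Σ (O − E)² / E
  feathered-shank pea-comb: (249 − 253.5)² / 253.5 = 0.0799
  feathered-shank single-comb: (261 − 253.5)² / 253.5 = 0.2219
  clean-shank pea-comb: (252 − 253.5)² / 253.5 = 0.0089
  clean-shank single-comb: (252 − 253.5)² / 253.5 = 0.0089
χ² = 0.0799 + 0.2219 + 0.0089 + 0.0089 = 0.3196 ≈ 0.320

0.320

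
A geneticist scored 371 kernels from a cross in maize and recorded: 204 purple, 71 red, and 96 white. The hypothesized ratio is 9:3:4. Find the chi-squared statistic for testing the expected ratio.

0.249

Under the 9:3:4 hypothesis (Σ ratio = 16, N = 371):
  purple: 371 × 9/16 = 208.6875
  red: 371 × 3/16 = 69.5625
  white: 371 × 4/16 = 92.75
χ² = Σ (O − E)² / E
  purple: (204 − 208.6875)² / 208.6875 = 0.1053
  red: (71 − 69.5625)² / 69.5625 = 0.0297
  white: (96 − 92.75)² / 92.75 = 0.1139
χ² = 0.1053 + 0.0297 + 0.1139 = 0.2489 ≈ 0.249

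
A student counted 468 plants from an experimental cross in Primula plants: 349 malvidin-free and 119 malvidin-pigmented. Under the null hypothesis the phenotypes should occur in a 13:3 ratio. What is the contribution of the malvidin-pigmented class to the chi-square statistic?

The 13:3 ratio has 16 parts, so with N = 468 the expected counts are:
  malvidin-free: 468 × 13/16 = 380.25
  malvidin-pigmented: 468 × 3/16 = 87.75
Contribution of malvidin-pigmented: (119 − 87.75)² / 87.75 = 11.1289

11.129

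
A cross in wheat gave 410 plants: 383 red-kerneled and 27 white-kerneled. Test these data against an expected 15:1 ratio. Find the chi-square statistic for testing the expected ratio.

0.079

Total ratio parts = 16. Expected numbers out of 410:
  red-kerneled: 410 × 15/16 = 384.375
  white-kerneled: 410 × 1/16 = 25.625
χ² = Σ (O − E)² / E
  red-kerneled: (383 − 384.375)² / 384.375 = 0.0049
  white-kerneled: (27 − 25.625)² / 25.625 = 0.0738
χ² = 0.0049 + 0.0738 = 0.0787 ≈ 0.079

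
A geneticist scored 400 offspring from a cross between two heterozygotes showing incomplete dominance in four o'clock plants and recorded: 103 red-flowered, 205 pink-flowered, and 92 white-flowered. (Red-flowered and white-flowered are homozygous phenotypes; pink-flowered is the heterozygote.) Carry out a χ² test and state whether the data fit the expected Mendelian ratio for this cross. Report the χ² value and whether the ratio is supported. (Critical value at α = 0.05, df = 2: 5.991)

With incomplete dominance, a heterozygote × heterozygote cross gives a 1:2:1 phenotypic ratio.
Total ratio parts = 4. Expected numbers out of 400:
  red-flowered: 400 × 1/4 = 100
  pink-flowered: 400 × 2/4 = 200
  white-flowered: 400 × 1/4 = 100
χ² = Σ (O − E)² / E
  red-flowered: (103 − 100)² / 100 = 0.0900
  pink-flowered: (205 − 200)² / 200 = 0.1250
  white-flowered: (92 − 100)² / 100 = 0.6400
χ² = 0.0900 + 0.1250 + 0.6400 = 0.855
Degrees of freedom = 3 − 1 = 2; critical value at α = 0.05 is 5.991.
Since 0.855 < 5.991, we fail to reject the null hypothesis — the data are consistent with the 1:2:1 ratio.

0.855; consistent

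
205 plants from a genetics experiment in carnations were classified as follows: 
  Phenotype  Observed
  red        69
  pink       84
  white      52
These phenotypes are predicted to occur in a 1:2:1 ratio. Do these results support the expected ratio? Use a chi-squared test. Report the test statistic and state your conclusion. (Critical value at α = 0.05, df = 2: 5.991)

Under the 1:2:1 hypothesis (Σ ratio = 4, N = 205):
  red: 205 × 1/4 = 51.25
  pink: 205 × 2/4 = 102.5
  white: 205 × 1/4 = 51.25
χ² = Σ (O − E)² / E
  red: (69 − 51.25)² / 51.25 = 6.1476
  pink: (84 − 102.5)² / 102.5 = 3.3390
  white: (52 − 51.25)² / 51.25 = 0.0110
χ² = 6.1476 + 3.3390 + 0.0110 = 9.4976 ≈ 9.498
Degrees of freedom = 3 − 1 = 2; critical value at α = 0.05 is 5.991.
Since 9.498 > 5.991, we reject the null hypothesis — the data do not fit the 1:2:1 ratio.

9.498; not consistent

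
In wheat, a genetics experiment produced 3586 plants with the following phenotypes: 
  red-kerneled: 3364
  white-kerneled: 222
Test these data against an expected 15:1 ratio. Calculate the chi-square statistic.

Expected counts for N = 3586 under a 15:1 ratio (total parts = 16):
  red-kerneled: 3586 × 15/16 = 3361.875
  white-kerneled: 3586 × 1/16 = 224.125
χ² = Σ (O − E)² / E
  red-kerneled: (3364 − 3361.875)² / 3361.875 = 0.0013
  white-kerneled: (222 − 224.125)² / 224.125 = 0.0201
χ² = 0.0013 + 0.0201 = 0.0214 ≈ 0.021

0.021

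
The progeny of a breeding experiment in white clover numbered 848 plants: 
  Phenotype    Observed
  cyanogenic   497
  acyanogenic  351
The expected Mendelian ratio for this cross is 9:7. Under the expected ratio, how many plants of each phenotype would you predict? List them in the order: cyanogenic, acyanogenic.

Under the 9:7 hypothesis (Σ ratio = 16, N = 848):
  cyanogenic: 848 × 9/16 = 477
  acyanogenic: 848 × 7/16 = 371

477, 371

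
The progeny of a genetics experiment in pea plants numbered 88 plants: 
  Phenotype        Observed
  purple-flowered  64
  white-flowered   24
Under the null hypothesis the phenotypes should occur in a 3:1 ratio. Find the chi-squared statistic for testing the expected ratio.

0.242

The 3:1 ratio has 4 parts, so with N = 88 the expected counts are:
  purple-flowered: 88 × 3/4 = 66
  white-flowered: 88 × 1/4 = 22
χ² = Σ (O − E)² / E
  purple-flowered: (64 − 66)² / 66 = 0.0606
  white-flowered: (24 − 22)² / 22 = 0.1818
χ² = 0.0606 + 0.1818 = 0.2424 ≈ 0.242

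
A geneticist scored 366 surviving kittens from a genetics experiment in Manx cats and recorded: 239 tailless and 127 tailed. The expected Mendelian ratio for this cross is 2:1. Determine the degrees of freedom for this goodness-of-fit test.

A goodness-of-fit test with 2 phenotype classes has df = 2 − 1 = 1.

1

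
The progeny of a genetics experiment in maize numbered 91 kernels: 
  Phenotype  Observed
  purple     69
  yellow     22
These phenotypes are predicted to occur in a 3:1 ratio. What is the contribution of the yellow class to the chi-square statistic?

The 3:1 ratio has 4 parts, so with N = 91 the expected counts are:
  purple: 91 × 3/4 = 68.25
  yellow: 91 × 1/4 = 22.75
Contribution of yellow: (22 − 22.75)² / 22.75 = 0.0247

0.025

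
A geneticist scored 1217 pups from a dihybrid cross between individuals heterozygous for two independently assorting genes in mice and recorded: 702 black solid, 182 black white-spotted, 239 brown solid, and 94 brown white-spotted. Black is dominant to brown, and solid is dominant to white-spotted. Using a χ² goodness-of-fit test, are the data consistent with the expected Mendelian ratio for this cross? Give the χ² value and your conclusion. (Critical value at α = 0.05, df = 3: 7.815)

A dihybrid F₂ with independent assortment and complete dominance at both loci gives a 9:3:3:1 phenotypic ratio.
Under the 9:3:3:1 hypothesis (Σ ratio = 16, N = 1217):
  black solid: 1217 × 9/16 = 684.5625
  black white-spotted: 1217 × 3/16 = 228.1875
  brown solid: 1217 × 3/16 = 228.1875
  brown white-spotted: 1217 × 1/16 = 76.0625
χ² = Σ (O − E)² / E
  black solid: (702 − 684.5625)² / 684.5625 = 0.4442
  black white-spotted: (182 − 228.1875)² / 228.1875 = 9.3488
  brown solid: (239 − 228.1875)² / 228.1875 = 0.5123
  brown white-spotted: (94 − 76.0625)² / 76.0625 = 4.2301
χ² = 0.4442 + 9.3488 + 0.5123 + 4.2301 = 14.5354 ≈ 14.535
Degrees of freedom = 4 − 1 = 3; critical value at α = 0.05 is 7.815.
Since 14.535 > 7.815, we reject the null hypothesis — the data do not fit the 9:3:3:1 ratio.

14.535; not consistent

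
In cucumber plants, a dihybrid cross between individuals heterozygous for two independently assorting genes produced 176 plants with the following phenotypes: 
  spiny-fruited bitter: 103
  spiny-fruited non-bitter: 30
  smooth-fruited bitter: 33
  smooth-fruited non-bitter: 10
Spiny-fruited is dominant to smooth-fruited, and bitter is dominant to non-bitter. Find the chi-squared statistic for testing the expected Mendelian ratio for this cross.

A dihybrid F₂ with independent assortment and complete dominance at both loci gives a 9:3:3:1 phenotypic ratio.
Under the 9:3:3:1 hypothesis (Σ ratio = 16, N = 176):
  spiny-fruited bitter: 176 × 9/16 = 99
  spiny-fruited non-bitter: 176 × 3/16 = 33
  smooth-fruited bitter: 176 × 3/16 = 33
  smooth-fruited non-bitter: 176 × 1/16 = 11
χ² = Σ (O − E)² / E
  spiny-fruited bitter: (103 − 99)² / 99 = 0.1616
  spiny-fruited non-bitter: (30 − 33)² / 33 = 0.2727
  smooth-fruited bitter: (33 − 33)² / 33 = 0.0000
  smooth-fruited non-bitter: (10 − 11)² / 11 = 0.0909
χ² = 0.1616 + 0.2727 + 0.0000 + 0.0909 = 0.5252 ≈ 0.525

0.525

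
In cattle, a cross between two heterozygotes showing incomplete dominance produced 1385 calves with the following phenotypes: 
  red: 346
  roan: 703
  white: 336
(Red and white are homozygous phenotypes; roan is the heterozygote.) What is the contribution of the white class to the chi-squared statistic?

0.303

With incomplete dominance, a heterozygote × heterozygote cross gives a 1:2:1 phenotypic ratio.
Total ratio parts = 4. Expected numbers out of 1385:
  red: 1385 × 1/4 = 346.25
  roan: 1385 × 2/4 = 692.5
  white: 1385 × 1/4 = 346.25
Contribution of white: (336 − 346.25)² / 346.25 = 0.3034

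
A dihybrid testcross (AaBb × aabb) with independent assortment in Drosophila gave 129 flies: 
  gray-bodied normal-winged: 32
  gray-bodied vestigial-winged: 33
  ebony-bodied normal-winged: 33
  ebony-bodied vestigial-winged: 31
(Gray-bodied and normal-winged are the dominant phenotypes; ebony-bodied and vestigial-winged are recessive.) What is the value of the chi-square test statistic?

A dihybrid testcross with independent assortment gives a 1:1:1:1 ratio.
Total ratio parts = 4. Expected numbers out of 129:
  gray-bodied normal-winged: 129 × 1/4 = 32.25
  gray-bodied vestigial-winged: 129 × 1/4 = 32.25
  ebony-bodied normal-winged: 129 × 1/4 = 32.25
  ebony-bodied vestigial-winged: 129 × 1/4 = 32.25
χ² = Σ (O − E)² / E
  gray-bodied normal-winged: (32 − 32.25)² / 32.25 = 0.0019
  gray-bodied vestigial-winged: (33 − 32.25)² / 32.25 = 0.0174
  ebony-bodied normal-winged: (33 − 32.25)² / 32.25 = 0.0174
  ebony-bodied vestigial-winged: (31 − 32.25)² / 32.25 = 0.0484
χ² = 0.0019 + 0.0174 + 0.0174 + 0.0484 = 0.0851 ≈ 0.085

0.085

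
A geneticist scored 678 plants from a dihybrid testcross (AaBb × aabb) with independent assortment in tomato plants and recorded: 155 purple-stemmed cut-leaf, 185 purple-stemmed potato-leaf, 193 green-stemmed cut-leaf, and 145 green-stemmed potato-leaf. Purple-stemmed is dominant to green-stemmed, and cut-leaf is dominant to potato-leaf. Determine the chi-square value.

9.457

A dihybrid testcross with independent assortment gives a 1:1:1:1 ratio.
Under the 1:1:1:1 hypothesis (Σ ratio = 4, N = 678):
  purple-stemmed cut-leaf: 678 × 1/4 = 169.5
  purple-stemmed potato-leaf: 678 × 1/4 = 169.5
  green-stemmed cut-leaf: 678 × 1/4 = 169.5
  green-stemmed potato-leaf: 678 × 1/4 = 169.5
χ² = Σ (O − E)² / E
  purple-stemmed cut-leaf: (155 − 169.5)² / 169.5 = 1.2404
  purple-stemmed potato-leaf: (185 − 169.5)² / 169.5 = 1.4174
  green-stemmed cut-leaf: (193 − 169.5)² / 169.5 = 3.2581
  green-stemmed potato-leaf: (145 − 169.5)² / 169.5 = 3.5413
χ² = 1.2404 + 1.4174 + 3.2581 + 3.5413 = 9.4572 ≈ 9.457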